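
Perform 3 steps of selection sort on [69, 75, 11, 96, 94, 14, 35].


Initial: [69, 75, 11, 96, 94, 14, 35]
Step 1: min=11 at 2
  Swap: [11, 75, 69, 96, 94, 14, 35]
Step 2: min=14 at 5
  Swap: [11, 14, 69, 96, 94, 75, 35]
Step 3: min=35 at 6
  Swap: [11, 14, 35, 96, 94, 75, 69]

After 3 steps: [11, 14, 35, 96, 94, 75, 69]


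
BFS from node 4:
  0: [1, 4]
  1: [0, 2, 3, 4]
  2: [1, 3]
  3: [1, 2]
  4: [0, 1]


Visit 4, enqueue [0, 1]
Visit 0, enqueue []
Visit 1, enqueue [2, 3]
Visit 2, enqueue []
Visit 3, enqueue []

BFS order: [4, 0, 1, 2, 3]


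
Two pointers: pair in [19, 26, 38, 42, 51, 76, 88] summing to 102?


lo=0(19)+hi=6(88)=107
lo=0(19)+hi=5(76)=95
lo=1(26)+hi=5(76)=102

Yes: 26+76=102


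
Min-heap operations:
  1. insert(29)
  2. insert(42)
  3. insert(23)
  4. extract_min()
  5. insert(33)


insert(29) -> [29]
insert(42) -> [29, 42]
insert(23) -> [23, 42, 29]
extract_min()->23, [29, 42]
insert(33) -> [29, 42, 33]

Final heap: [29, 42, 33]


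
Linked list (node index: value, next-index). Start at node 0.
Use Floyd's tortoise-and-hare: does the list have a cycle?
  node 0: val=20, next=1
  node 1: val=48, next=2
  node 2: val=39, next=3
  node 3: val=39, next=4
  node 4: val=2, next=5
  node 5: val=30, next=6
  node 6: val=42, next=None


Floyd's tortoise (slow, +1) and hare (fast, +2):
  init: slow=0, fast=0
  step 1: slow=1, fast=2
  step 2: slow=2, fast=4
  step 3: slow=3, fast=6
  step 4: fast -> None, no cycle

Cycle: no


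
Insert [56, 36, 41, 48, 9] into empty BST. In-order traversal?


Insert 56: root
Insert 36: L from 56
Insert 41: L from 56 -> R from 36
Insert 48: L from 56 -> R from 36 -> R from 41
Insert 9: L from 56 -> L from 36

In-order: [9, 36, 41, 48, 56]


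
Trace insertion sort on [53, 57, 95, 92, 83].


Initial: [53, 57, 95, 92, 83]
Insert 57: [53, 57, 95, 92, 83]
Insert 95: [53, 57, 95, 92, 83]
Insert 92: [53, 57, 92, 95, 83]
Insert 83: [53, 57, 83, 92, 95]

Sorted: [53, 57, 83, 92, 95]


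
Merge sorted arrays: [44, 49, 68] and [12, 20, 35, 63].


Take 12 from B
Take 20 from B
Take 35 from B
Take 44 from A
Take 49 from A
Take 63 from B

Merged: [12, 20, 35, 44, 49, 63, 68]


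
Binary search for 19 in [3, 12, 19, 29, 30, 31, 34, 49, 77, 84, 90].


Step 1: lo=0, hi=10, mid=5, val=31
Step 2: lo=0, hi=4, mid=2, val=19

Found at index 2


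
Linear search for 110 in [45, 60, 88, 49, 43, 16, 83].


i=0: 45!=110
i=1: 60!=110
i=2: 88!=110
i=3: 49!=110
i=4: 43!=110
i=5: 16!=110
i=6: 83!=110

Not found, 7 comps


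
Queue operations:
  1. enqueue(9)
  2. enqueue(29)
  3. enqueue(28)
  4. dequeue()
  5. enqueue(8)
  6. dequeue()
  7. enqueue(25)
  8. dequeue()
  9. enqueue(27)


enqueue(9) -> [9]
enqueue(29) -> [9, 29]
enqueue(28) -> [9, 29, 28]
dequeue()->9, [29, 28]
enqueue(8) -> [29, 28, 8]
dequeue()->29, [28, 8]
enqueue(25) -> [28, 8, 25]
dequeue()->28, [8, 25]
enqueue(27) -> [8, 25, 27]

Final queue: [8, 25, 27]


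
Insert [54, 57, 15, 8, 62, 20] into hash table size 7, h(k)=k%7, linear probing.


Insert 54: h=5 -> slot 5
Insert 57: h=1 -> slot 1
Insert 15: h=1, 1 probes -> slot 2
Insert 8: h=1, 2 probes -> slot 3
Insert 62: h=6 -> slot 6
Insert 20: h=6, 1 probes -> slot 0

Table: [20, 57, 15, 8, None, 54, 62]


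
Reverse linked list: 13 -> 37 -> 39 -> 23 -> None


Step 1: curr=13, set curr.next=prev(None) | reversed so far: 13
Step 2: curr=37, set curr.next=prev(13) | reversed so far: 37 -> 13
Step 3: curr=39, set curr.next=prev(37) | reversed so far: 39 -> 37 -> 13
Step 4: curr=23, set curr.next=prev(39) | reversed so far: 23 -> 39 -> 37 -> 13

23 -> 39 -> 37 -> 13 -> None


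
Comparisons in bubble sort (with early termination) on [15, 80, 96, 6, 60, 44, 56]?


Algorithm: bubble sort (with early termination)
Input: [15, 80, 96, 6, 60, 44, 56]
Sorted: [6, 15, 44, 56, 60, 80, 96]

18


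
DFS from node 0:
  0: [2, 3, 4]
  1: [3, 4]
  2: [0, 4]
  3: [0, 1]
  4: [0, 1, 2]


Visit 0, push [4, 3, 2]
Visit 2, push [4]
Visit 4, push [1]
Visit 1, push [3]
Visit 3, push []

DFS order: [0, 2, 4, 1, 3]


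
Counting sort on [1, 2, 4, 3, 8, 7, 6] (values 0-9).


Input: [1, 2, 4, 3, 8, 7, 6]
Counts: [0, 1, 1, 1, 1, 0, 1, 1, 1, 0]

Sorted: [1, 2, 3, 4, 6, 7, 8]


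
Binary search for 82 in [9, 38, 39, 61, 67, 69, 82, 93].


Step 1: lo=0, hi=7, mid=3, val=61
Step 2: lo=4, hi=7, mid=5, val=69
Step 3: lo=6, hi=7, mid=6, val=82

Found at index 6


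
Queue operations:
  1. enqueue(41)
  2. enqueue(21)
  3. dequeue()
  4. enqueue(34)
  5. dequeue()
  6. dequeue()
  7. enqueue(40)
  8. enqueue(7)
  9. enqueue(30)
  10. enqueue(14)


enqueue(41) -> [41]
enqueue(21) -> [41, 21]
dequeue()->41, [21]
enqueue(34) -> [21, 34]
dequeue()->21, [34]
dequeue()->34, []
enqueue(40) -> [40]
enqueue(7) -> [40, 7]
enqueue(30) -> [40, 7, 30]
enqueue(14) -> [40, 7, 30, 14]

Final queue: [40, 7, 30, 14]


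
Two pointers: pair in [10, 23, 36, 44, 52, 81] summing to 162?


lo=0(10)+hi=5(81)=91
lo=1(23)+hi=5(81)=104
lo=2(36)+hi=5(81)=117
lo=3(44)+hi=5(81)=125
lo=4(52)+hi=5(81)=133

No pair found


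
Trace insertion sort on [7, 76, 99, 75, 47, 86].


Initial: [7, 76, 99, 75, 47, 86]
Insert 76: [7, 76, 99, 75, 47, 86]
Insert 99: [7, 76, 99, 75, 47, 86]
Insert 75: [7, 75, 76, 99, 47, 86]
Insert 47: [7, 47, 75, 76, 99, 86]
Insert 86: [7, 47, 75, 76, 86, 99]

Sorted: [7, 47, 75, 76, 86, 99]


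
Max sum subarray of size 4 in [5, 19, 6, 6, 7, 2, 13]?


[0:4]: 36
[1:5]: 38
[2:6]: 21
[3:7]: 28

Max: 38 at [1:5]


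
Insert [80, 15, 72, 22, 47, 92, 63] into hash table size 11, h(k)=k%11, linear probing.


Insert 80: h=3 -> slot 3
Insert 15: h=4 -> slot 4
Insert 72: h=6 -> slot 6
Insert 22: h=0 -> slot 0
Insert 47: h=3, 2 probes -> slot 5
Insert 92: h=4, 3 probes -> slot 7
Insert 63: h=8 -> slot 8

Table: [22, None, None, 80, 15, 47, 72, 92, 63, None, None]


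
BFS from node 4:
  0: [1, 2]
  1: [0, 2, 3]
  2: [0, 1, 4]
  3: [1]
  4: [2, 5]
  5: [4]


Visit 4, enqueue [2, 5]
Visit 2, enqueue [0, 1]
Visit 5, enqueue []
Visit 0, enqueue []
Visit 1, enqueue [3]
Visit 3, enqueue []

BFS order: [4, 2, 5, 0, 1, 3]


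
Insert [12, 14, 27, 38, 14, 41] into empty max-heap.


Insert 12: [12]
Insert 14: [14, 12]
Insert 27: [27, 12, 14]
Insert 38: [38, 27, 14, 12]
Insert 14: [38, 27, 14, 12, 14]
Insert 41: [41, 27, 38, 12, 14, 14]

Final heap: [41, 27, 38, 12, 14, 14]


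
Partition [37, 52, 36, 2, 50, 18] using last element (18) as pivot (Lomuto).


Pivot: 18
  2 <= 18: swap -> [2, 52, 36, 37, 50, 18]
Place pivot at 1: [2, 18, 36, 37, 50, 52]

Partitioned: [2, 18, 36, 37, 50, 52]


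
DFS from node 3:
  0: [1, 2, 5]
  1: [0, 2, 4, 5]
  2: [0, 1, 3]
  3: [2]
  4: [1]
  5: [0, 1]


Visit 3, push [2]
Visit 2, push [1, 0]
Visit 0, push [5, 1]
Visit 1, push [5, 4]
Visit 4, push []
Visit 5, push []

DFS order: [3, 2, 0, 1, 4, 5]


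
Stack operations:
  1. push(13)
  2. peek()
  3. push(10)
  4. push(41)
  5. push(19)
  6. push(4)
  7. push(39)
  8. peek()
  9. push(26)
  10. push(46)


push(13) -> [13]
peek()->13
push(10) -> [13, 10]
push(41) -> [13, 10, 41]
push(19) -> [13, 10, 41, 19]
push(4) -> [13, 10, 41, 19, 4]
push(39) -> [13, 10, 41, 19, 4, 39]
peek()->39
push(26) -> [13, 10, 41, 19, 4, 39, 26]
push(46) -> [13, 10, 41, 19, 4, 39, 26, 46]

Final stack: [13, 10, 41, 19, 4, 39, 26, 46]


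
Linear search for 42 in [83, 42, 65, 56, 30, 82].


i=0: 83!=42
i=1: 42==42 found!

Found at 1, 2 comps


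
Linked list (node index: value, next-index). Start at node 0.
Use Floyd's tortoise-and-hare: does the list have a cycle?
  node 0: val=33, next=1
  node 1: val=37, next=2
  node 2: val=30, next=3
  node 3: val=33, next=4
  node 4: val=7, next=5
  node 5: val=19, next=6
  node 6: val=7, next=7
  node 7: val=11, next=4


Floyd's tortoise (slow, +1) and hare (fast, +2):
  init: slow=0, fast=0
  step 1: slow=1, fast=2
  step 2: slow=2, fast=4
  step 3: slow=3, fast=6
  step 4: slow=4, fast=4
  slow == fast at node 4: cycle detected

Cycle: yes


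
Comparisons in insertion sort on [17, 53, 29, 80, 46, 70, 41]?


Algorithm: insertion sort
Input: [17, 53, 29, 80, 46, 70, 41]
Sorted: [17, 29, 41, 46, 53, 70, 80]

14


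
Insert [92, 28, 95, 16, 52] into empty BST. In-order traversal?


Insert 92: root
Insert 28: L from 92
Insert 95: R from 92
Insert 16: L from 92 -> L from 28
Insert 52: L from 92 -> R from 28

In-order: [16, 28, 52, 92, 95]


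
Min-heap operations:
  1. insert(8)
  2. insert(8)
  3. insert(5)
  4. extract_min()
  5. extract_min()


insert(8) -> [8]
insert(8) -> [8, 8]
insert(5) -> [5, 8, 8]
extract_min()->5, [8, 8]
extract_min()->8, [8]

Final heap: [8]


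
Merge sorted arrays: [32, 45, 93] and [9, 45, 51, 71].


Take 9 from B
Take 32 from A
Take 45 from A
Take 45 from B
Take 51 from B
Take 71 from B

Merged: [9, 32, 45, 45, 51, 71, 93]


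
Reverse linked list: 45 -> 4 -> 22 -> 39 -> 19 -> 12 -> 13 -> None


Step 1: curr=45, set curr.next=prev(None) | reversed so far: 45
Step 2: curr=4, set curr.next=prev(45) | reversed so far: 4 -> 45
Step 3: curr=22, set curr.next=prev(4) | reversed so far: 22 -> 4 -> 45
Step 4: curr=39, set curr.next=prev(22) | reversed so far: 39 -> 22 -> 4 -> 45
Step 5: curr=19, set curr.next=prev(39) | reversed so far: 19 -> 39 -> 22 -> 4 -> 45
Step 6: curr=12, set curr.next=prev(19) | reversed so far: 12 -> 19 -> 39 -> 22 -> 4 -> 45
Step 7: curr=13, set curr.next=prev(12) | reversed so far: 13 -> 12 -> 19 -> 39 -> 22 -> 4 -> 45

13 -> 12 -> 19 -> 39 -> 22 -> 4 -> 45 -> None


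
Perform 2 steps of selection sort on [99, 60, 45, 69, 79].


Initial: [99, 60, 45, 69, 79]
Step 1: min=45 at 2
  Swap: [45, 60, 99, 69, 79]
Step 2: min=60 at 1
  Swap: [45, 60, 99, 69, 79]

After 2 steps: [45, 60, 99, 69, 79]


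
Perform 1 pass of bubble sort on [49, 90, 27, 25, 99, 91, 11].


Initial: [49, 90, 27, 25, 99, 91, 11]
Pass 1: [49, 27, 25, 90, 91, 11, 99] (4 swaps)

After 1 pass: [49, 27, 25, 90, 91, 11, 99]


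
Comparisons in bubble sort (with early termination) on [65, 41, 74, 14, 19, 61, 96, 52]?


Algorithm: bubble sort (with early termination)
Input: [65, 41, 74, 14, 19, 61, 96, 52]
Sorted: [14, 19, 41, 52, 61, 65, 74, 96]

25


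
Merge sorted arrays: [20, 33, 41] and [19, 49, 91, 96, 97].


Take 19 from B
Take 20 from A
Take 33 from A
Take 41 from A

Merged: [19, 20, 33, 41, 49, 91, 96, 97]


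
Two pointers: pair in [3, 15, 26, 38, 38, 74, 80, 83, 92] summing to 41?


lo=0(3)+hi=8(92)=95
lo=0(3)+hi=7(83)=86
lo=0(3)+hi=6(80)=83
lo=0(3)+hi=5(74)=77
lo=0(3)+hi=4(38)=41

Yes: 3+38=41


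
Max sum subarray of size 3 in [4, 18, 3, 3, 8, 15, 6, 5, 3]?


[0:3]: 25
[1:4]: 24
[2:5]: 14
[3:6]: 26
[4:7]: 29
[5:8]: 26
[6:9]: 14

Max: 29 at [4:7]


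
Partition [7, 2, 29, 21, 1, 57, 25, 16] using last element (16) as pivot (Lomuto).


Pivot: 16
  7 <= 16: advance i (no swap)
  2 <= 16: advance i (no swap)
  1 <= 16: swap -> [7, 2, 1, 21, 29, 57, 25, 16]
Place pivot at 3: [7, 2, 1, 16, 29, 57, 25, 21]

Partitioned: [7, 2, 1, 16, 29, 57, 25, 21]


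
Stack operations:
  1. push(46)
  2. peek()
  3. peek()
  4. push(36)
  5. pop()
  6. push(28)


push(46) -> [46]
peek()->46
peek()->46
push(36) -> [46, 36]
pop()->36, [46]
push(28) -> [46, 28]

Final stack: [46, 28]


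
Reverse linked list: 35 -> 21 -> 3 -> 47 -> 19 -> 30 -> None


Step 1: curr=35, set curr.next=prev(None) | reversed so far: 35
Step 2: curr=21, set curr.next=prev(35) | reversed so far: 21 -> 35
Step 3: curr=3, set curr.next=prev(21) | reversed so far: 3 -> 21 -> 35
Step 4: curr=47, set curr.next=prev(3) | reversed so far: 47 -> 3 -> 21 -> 35
Step 5: curr=19, set curr.next=prev(47) | reversed so far: 19 -> 47 -> 3 -> 21 -> 35
Step 6: curr=30, set curr.next=prev(19) | reversed so far: 30 -> 19 -> 47 -> 3 -> 21 -> 35

30 -> 19 -> 47 -> 3 -> 21 -> 35 -> None


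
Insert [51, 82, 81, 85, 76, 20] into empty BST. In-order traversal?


Insert 51: root
Insert 82: R from 51
Insert 81: R from 51 -> L from 82
Insert 85: R from 51 -> R from 82
Insert 76: R from 51 -> L from 82 -> L from 81
Insert 20: L from 51

In-order: [20, 51, 76, 81, 82, 85]


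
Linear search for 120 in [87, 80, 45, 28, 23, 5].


i=0: 87!=120
i=1: 80!=120
i=2: 45!=120
i=3: 28!=120
i=4: 23!=120
i=5: 5!=120

Not found, 6 comps


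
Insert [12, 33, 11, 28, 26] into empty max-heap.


Insert 12: [12]
Insert 33: [33, 12]
Insert 11: [33, 12, 11]
Insert 28: [33, 28, 11, 12]
Insert 26: [33, 28, 11, 12, 26]

Final heap: [33, 28, 11, 12, 26]


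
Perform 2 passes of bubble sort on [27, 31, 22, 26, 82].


Initial: [27, 31, 22, 26, 82]
Pass 1: [27, 22, 26, 31, 82] (2 swaps)
Pass 2: [22, 26, 27, 31, 82] (2 swaps)

After 2 passes: [22, 26, 27, 31, 82]


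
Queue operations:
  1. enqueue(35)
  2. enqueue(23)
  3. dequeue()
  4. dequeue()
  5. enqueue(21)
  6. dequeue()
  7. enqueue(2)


enqueue(35) -> [35]
enqueue(23) -> [35, 23]
dequeue()->35, [23]
dequeue()->23, []
enqueue(21) -> [21]
dequeue()->21, []
enqueue(2) -> [2]

Final queue: [2]


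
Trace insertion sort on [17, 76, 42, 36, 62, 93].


Initial: [17, 76, 42, 36, 62, 93]
Insert 76: [17, 76, 42, 36, 62, 93]
Insert 42: [17, 42, 76, 36, 62, 93]
Insert 36: [17, 36, 42, 76, 62, 93]
Insert 62: [17, 36, 42, 62, 76, 93]
Insert 93: [17, 36, 42, 62, 76, 93]

Sorted: [17, 36, 42, 62, 76, 93]


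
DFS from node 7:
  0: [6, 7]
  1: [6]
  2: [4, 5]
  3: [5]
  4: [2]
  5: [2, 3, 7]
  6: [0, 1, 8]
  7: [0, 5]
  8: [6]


Visit 7, push [5, 0]
Visit 0, push [6]
Visit 6, push [8, 1]
Visit 1, push []
Visit 8, push []
Visit 5, push [3, 2]
Visit 2, push [4]
Visit 4, push []
Visit 3, push []

DFS order: [7, 0, 6, 1, 8, 5, 2, 4, 3]


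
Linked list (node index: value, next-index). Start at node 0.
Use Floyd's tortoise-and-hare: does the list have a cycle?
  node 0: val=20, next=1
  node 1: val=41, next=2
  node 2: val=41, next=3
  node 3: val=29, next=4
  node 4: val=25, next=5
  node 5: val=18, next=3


Floyd's tortoise (slow, +1) and hare (fast, +2):
  init: slow=0, fast=0
  step 1: slow=1, fast=2
  step 2: slow=2, fast=4
  step 3: slow=3, fast=3
  slow == fast at node 3: cycle detected

Cycle: yes


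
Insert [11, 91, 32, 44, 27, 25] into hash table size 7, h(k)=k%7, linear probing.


Insert 11: h=4 -> slot 4
Insert 91: h=0 -> slot 0
Insert 32: h=4, 1 probes -> slot 5
Insert 44: h=2 -> slot 2
Insert 27: h=6 -> slot 6
Insert 25: h=4, 4 probes -> slot 1

Table: [91, 25, 44, None, 11, 32, 27]


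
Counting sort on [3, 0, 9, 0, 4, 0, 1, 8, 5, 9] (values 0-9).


Input: [3, 0, 9, 0, 4, 0, 1, 8, 5, 9]
Counts: [3, 1, 0, 1, 1, 1, 0, 0, 1, 2]

Sorted: [0, 0, 0, 1, 3, 4, 5, 8, 9, 9]


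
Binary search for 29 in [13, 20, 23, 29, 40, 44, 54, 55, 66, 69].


Step 1: lo=0, hi=9, mid=4, val=40
Step 2: lo=0, hi=3, mid=1, val=20
Step 3: lo=2, hi=3, mid=2, val=23
Step 4: lo=3, hi=3, mid=3, val=29

Found at index 3


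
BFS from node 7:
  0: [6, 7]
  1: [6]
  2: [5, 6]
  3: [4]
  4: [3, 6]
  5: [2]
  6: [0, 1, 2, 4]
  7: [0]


Visit 7, enqueue [0]
Visit 0, enqueue [6]
Visit 6, enqueue [1, 2, 4]
Visit 1, enqueue []
Visit 2, enqueue [5]
Visit 4, enqueue [3]
Visit 5, enqueue []
Visit 3, enqueue []

BFS order: [7, 0, 6, 1, 2, 4, 5, 3]


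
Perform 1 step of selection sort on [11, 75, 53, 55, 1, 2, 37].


Initial: [11, 75, 53, 55, 1, 2, 37]
Step 1: min=1 at 4
  Swap: [1, 75, 53, 55, 11, 2, 37]

After 1 step: [1, 75, 53, 55, 11, 2, 37]


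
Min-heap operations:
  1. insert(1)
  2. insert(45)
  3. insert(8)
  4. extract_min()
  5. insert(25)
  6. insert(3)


insert(1) -> [1]
insert(45) -> [1, 45]
insert(8) -> [1, 45, 8]
extract_min()->1, [8, 45]
insert(25) -> [8, 45, 25]
insert(3) -> [3, 8, 25, 45]

Final heap: [3, 8, 25, 45]


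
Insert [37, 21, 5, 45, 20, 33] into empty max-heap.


Insert 37: [37]
Insert 21: [37, 21]
Insert 5: [37, 21, 5]
Insert 45: [45, 37, 5, 21]
Insert 20: [45, 37, 5, 21, 20]
Insert 33: [45, 37, 33, 21, 20, 5]

Final heap: [45, 37, 33, 21, 20, 5]


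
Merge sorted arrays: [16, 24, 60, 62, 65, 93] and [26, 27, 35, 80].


Take 16 from A
Take 24 from A
Take 26 from B
Take 27 from B
Take 35 from B
Take 60 from A
Take 62 from A
Take 65 from A
Take 80 from B

Merged: [16, 24, 26, 27, 35, 60, 62, 65, 80, 93]


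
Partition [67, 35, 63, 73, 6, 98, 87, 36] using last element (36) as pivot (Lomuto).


Pivot: 36
  35 <= 36: swap -> [35, 67, 63, 73, 6, 98, 87, 36]
  6 <= 36: swap -> [35, 6, 63, 73, 67, 98, 87, 36]
Place pivot at 2: [35, 6, 36, 73, 67, 98, 87, 63]

Partitioned: [35, 6, 36, 73, 67, 98, 87, 63]


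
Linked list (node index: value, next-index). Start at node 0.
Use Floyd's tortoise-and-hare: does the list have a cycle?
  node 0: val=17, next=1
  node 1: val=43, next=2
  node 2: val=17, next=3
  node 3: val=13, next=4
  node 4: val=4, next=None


Floyd's tortoise (slow, +1) and hare (fast, +2):
  init: slow=0, fast=0
  step 1: slow=1, fast=2
  step 2: slow=2, fast=4
  step 3: fast -> None, no cycle

Cycle: no


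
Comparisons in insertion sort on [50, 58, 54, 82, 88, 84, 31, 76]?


Algorithm: insertion sort
Input: [50, 58, 54, 82, 88, 84, 31, 76]
Sorted: [31, 50, 54, 58, 76, 82, 84, 88]

17


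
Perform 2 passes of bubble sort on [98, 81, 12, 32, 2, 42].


Initial: [98, 81, 12, 32, 2, 42]
Pass 1: [81, 12, 32, 2, 42, 98] (5 swaps)
Pass 2: [12, 32, 2, 42, 81, 98] (4 swaps)

After 2 passes: [12, 32, 2, 42, 81, 98]


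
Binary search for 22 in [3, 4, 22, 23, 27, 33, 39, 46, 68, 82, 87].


Step 1: lo=0, hi=10, mid=5, val=33
Step 2: lo=0, hi=4, mid=2, val=22

Found at index 2


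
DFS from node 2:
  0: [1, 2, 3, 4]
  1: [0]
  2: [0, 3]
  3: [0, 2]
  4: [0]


Visit 2, push [3, 0]
Visit 0, push [4, 3, 1]
Visit 1, push []
Visit 3, push []
Visit 4, push []

DFS order: [2, 0, 1, 3, 4]


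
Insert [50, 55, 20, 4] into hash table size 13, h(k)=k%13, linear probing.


Insert 50: h=11 -> slot 11
Insert 55: h=3 -> slot 3
Insert 20: h=7 -> slot 7
Insert 4: h=4 -> slot 4

Table: [None, None, None, 55, 4, None, None, 20, None, None, None, 50, None]


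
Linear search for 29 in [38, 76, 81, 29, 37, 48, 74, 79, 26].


i=0: 38!=29
i=1: 76!=29
i=2: 81!=29
i=3: 29==29 found!

Found at 3, 4 comps


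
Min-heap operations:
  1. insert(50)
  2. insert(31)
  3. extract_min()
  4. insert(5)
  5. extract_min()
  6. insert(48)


insert(50) -> [50]
insert(31) -> [31, 50]
extract_min()->31, [50]
insert(5) -> [5, 50]
extract_min()->5, [50]
insert(48) -> [48, 50]

Final heap: [48, 50]


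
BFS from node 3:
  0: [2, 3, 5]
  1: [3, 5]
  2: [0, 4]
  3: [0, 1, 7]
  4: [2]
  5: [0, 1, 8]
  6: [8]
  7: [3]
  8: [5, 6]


Visit 3, enqueue [0, 1, 7]
Visit 0, enqueue [2, 5]
Visit 1, enqueue []
Visit 7, enqueue []
Visit 2, enqueue [4]
Visit 5, enqueue [8]
Visit 4, enqueue []
Visit 8, enqueue [6]
Visit 6, enqueue []

BFS order: [3, 0, 1, 7, 2, 5, 4, 8, 6]


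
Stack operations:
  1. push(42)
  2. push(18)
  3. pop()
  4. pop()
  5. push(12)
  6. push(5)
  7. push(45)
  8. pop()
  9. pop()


push(42) -> [42]
push(18) -> [42, 18]
pop()->18, [42]
pop()->42, []
push(12) -> [12]
push(5) -> [12, 5]
push(45) -> [12, 5, 45]
pop()->45, [12, 5]
pop()->5, [12]

Final stack: [12]


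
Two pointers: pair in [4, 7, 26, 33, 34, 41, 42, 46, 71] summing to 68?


lo=0(4)+hi=8(71)=75
lo=0(4)+hi=7(46)=50
lo=1(7)+hi=7(46)=53
lo=2(26)+hi=7(46)=72
lo=2(26)+hi=6(42)=68

Yes: 26+42=68


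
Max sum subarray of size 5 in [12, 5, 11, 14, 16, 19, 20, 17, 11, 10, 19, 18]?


[0:5]: 58
[1:6]: 65
[2:7]: 80
[3:8]: 86
[4:9]: 83
[5:10]: 77
[6:11]: 77
[7:12]: 75

Max: 86 at [3:8]


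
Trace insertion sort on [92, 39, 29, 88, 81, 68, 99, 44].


Initial: [92, 39, 29, 88, 81, 68, 99, 44]
Insert 39: [39, 92, 29, 88, 81, 68, 99, 44]
Insert 29: [29, 39, 92, 88, 81, 68, 99, 44]
Insert 88: [29, 39, 88, 92, 81, 68, 99, 44]
Insert 81: [29, 39, 81, 88, 92, 68, 99, 44]
Insert 68: [29, 39, 68, 81, 88, 92, 99, 44]
Insert 99: [29, 39, 68, 81, 88, 92, 99, 44]
Insert 44: [29, 39, 44, 68, 81, 88, 92, 99]

Sorted: [29, 39, 44, 68, 81, 88, 92, 99]


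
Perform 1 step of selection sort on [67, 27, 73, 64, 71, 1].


Initial: [67, 27, 73, 64, 71, 1]
Step 1: min=1 at 5
  Swap: [1, 27, 73, 64, 71, 67]

After 1 step: [1, 27, 73, 64, 71, 67]


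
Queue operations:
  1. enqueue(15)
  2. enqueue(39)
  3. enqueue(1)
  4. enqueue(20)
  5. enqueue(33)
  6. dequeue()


enqueue(15) -> [15]
enqueue(39) -> [15, 39]
enqueue(1) -> [15, 39, 1]
enqueue(20) -> [15, 39, 1, 20]
enqueue(33) -> [15, 39, 1, 20, 33]
dequeue()->15, [39, 1, 20, 33]

Final queue: [39, 1, 20, 33]


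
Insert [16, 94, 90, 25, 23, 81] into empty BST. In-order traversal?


Insert 16: root
Insert 94: R from 16
Insert 90: R from 16 -> L from 94
Insert 25: R from 16 -> L from 94 -> L from 90
Insert 23: R from 16 -> L from 94 -> L from 90 -> L from 25
Insert 81: R from 16 -> L from 94 -> L from 90 -> R from 25

In-order: [16, 23, 25, 81, 90, 94]


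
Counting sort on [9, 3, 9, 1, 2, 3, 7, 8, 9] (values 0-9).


Input: [9, 3, 9, 1, 2, 3, 7, 8, 9]
Counts: [0, 1, 1, 2, 0, 0, 0, 1, 1, 3]

Sorted: [1, 2, 3, 3, 7, 8, 9, 9, 9]


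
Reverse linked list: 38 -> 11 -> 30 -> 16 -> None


Step 1: curr=38, set curr.next=prev(None) | reversed so far: 38
Step 2: curr=11, set curr.next=prev(38) | reversed so far: 11 -> 38
Step 3: curr=30, set curr.next=prev(11) | reversed so far: 30 -> 11 -> 38
Step 4: curr=16, set curr.next=prev(30) | reversed so far: 16 -> 30 -> 11 -> 38

16 -> 30 -> 11 -> 38 -> None


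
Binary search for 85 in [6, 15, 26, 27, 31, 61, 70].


Step 1: lo=0, hi=6, mid=3, val=27
Step 2: lo=4, hi=6, mid=5, val=61
Step 3: lo=6, hi=6, mid=6, val=70

Not found


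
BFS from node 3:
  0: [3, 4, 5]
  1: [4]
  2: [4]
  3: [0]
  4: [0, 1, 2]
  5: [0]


Visit 3, enqueue [0]
Visit 0, enqueue [4, 5]
Visit 4, enqueue [1, 2]
Visit 5, enqueue []
Visit 1, enqueue []
Visit 2, enqueue []

BFS order: [3, 0, 4, 5, 1, 2]


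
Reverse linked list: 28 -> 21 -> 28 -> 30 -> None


Step 1: curr=28, set curr.next=prev(None) | reversed so far: 28
Step 2: curr=21, set curr.next=prev(28) | reversed so far: 21 -> 28
Step 3: curr=28, set curr.next=prev(21) | reversed so far: 28 -> 21 -> 28
Step 4: curr=30, set curr.next=prev(28) | reversed so far: 30 -> 28 -> 21 -> 28

30 -> 28 -> 21 -> 28 -> None


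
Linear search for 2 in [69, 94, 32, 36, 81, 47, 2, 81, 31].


i=0: 69!=2
i=1: 94!=2
i=2: 32!=2
i=3: 36!=2
i=4: 81!=2
i=5: 47!=2
i=6: 2==2 found!

Found at 6, 7 comps


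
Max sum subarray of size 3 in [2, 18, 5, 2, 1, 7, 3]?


[0:3]: 25
[1:4]: 25
[2:5]: 8
[3:6]: 10
[4:7]: 11

Max: 25 at [0:3]


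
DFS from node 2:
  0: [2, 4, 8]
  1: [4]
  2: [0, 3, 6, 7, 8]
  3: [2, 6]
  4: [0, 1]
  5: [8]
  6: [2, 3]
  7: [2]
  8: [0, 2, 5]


Visit 2, push [8, 7, 6, 3, 0]
Visit 0, push [8, 4]
Visit 4, push [1]
Visit 1, push []
Visit 8, push [5]
Visit 5, push []
Visit 3, push [6]
Visit 6, push []
Visit 7, push []

DFS order: [2, 0, 4, 1, 8, 5, 3, 6, 7]


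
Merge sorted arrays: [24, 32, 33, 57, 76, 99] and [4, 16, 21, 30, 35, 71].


Take 4 from B
Take 16 from B
Take 21 from B
Take 24 from A
Take 30 from B
Take 32 from A
Take 33 from A
Take 35 from B
Take 57 from A
Take 71 from B

Merged: [4, 16, 21, 24, 30, 32, 33, 35, 57, 71, 76, 99]


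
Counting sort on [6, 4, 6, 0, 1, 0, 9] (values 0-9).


Input: [6, 4, 6, 0, 1, 0, 9]
Counts: [2, 1, 0, 0, 1, 0, 2, 0, 0, 1]

Sorted: [0, 0, 1, 4, 6, 6, 9]


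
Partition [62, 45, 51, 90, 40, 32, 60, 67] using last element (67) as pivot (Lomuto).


Pivot: 67
  62 <= 67: advance i (no swap)
  45 <= 67: advance i (no swap)
  51 <= 67: advance i (no swap)
  40 <= 67: swap -> [62, 45, 51, 40, 90, 32, 60, 67]
  32 <= 67: swap -> [62, 45, 51, 40, 32, 90, 60, 67]
  60 <= 67: swap -> [62, 45, 51, 40, 32, 60, 90, 67]
Place pivot at 6: [62, 45, 51, 40, 32, 60, 67, 90]

Partitioned: [62, 45, 51, 40, 32, 60, 67, 90]


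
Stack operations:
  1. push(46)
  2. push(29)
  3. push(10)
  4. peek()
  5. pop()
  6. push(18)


push(46) -> [46]
push(29) -> [46, 29]
push(10) -> [46, 29, 10]
peek()->10
pop()->10, [46, 29]
push(18) -> [46, 29, 18]

Final stack: [46, 29, 18]


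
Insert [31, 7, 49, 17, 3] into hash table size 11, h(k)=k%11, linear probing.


Insert 31: h=9 -> slot 9
Insert 7: h=7 -> slot 7
Insert 49: h=5 -> slot 5
Insert 17: h=6 -> slot 6
Insert 3: h=3 -> slot 3

Table: [None, None, None, 3, None, 49, 17, 7, None, 31, None]


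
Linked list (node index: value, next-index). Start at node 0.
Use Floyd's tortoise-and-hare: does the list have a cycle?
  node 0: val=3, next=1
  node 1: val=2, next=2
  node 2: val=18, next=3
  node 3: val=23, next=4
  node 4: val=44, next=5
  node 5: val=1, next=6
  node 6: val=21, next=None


Floyd's tortoise (slow, +1) and hare (fast, +2):
  init: slow=0, fast=0
  step 1: slow=1, fast=2
  step 2: slow=2, fast=4
  step 3: slow=3, fast=6
  step 4: fast -> None, no cycle

Cycle: no


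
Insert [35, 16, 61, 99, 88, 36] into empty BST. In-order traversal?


Insert 35: root
Insert 16: L from 35
Insert 61: R from 35
Insert 99: R from 35 -> R from 61
Insert 88: R from 35 -> R from 61 -> L from 99
Insert 36: R from 35 -> L from 61

In-order: [16, 35, 36, 61, 88, 99]


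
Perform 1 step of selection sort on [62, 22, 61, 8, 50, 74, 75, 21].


Initial: [62, 22, 61, 8, 50, 74, 75, 21]
Step 1: min=8 at 3
  Swap: [8, 22, 61, 62, 50, 74, 75, 21]

After 1 step: [8, 22, 61, 62, 50, 74, 75, 21]


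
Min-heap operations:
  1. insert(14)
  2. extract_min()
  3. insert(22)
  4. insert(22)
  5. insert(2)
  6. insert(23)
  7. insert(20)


insert(14) -> [14]
extract_min()->14, []
insert(22) -> [22]
insert(22) -> [22, 22]
insert(2) -> [2, 22, 22]
insert(23) -> [2, 22, 22, 23]
insert(20) -> [2, 20, 22, 23, 22]

Final heap: [2, 20, 22, 23, 22]


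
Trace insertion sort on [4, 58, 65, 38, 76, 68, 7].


Initial: [4, 58, 65, 38, 76, 68, 7]
Insert 58: [4, 58, 65, 38, 76, 68, 7]
Insert 65: [4, 58, 65, 38, 76, 68, 7]
Insert 38: [4, 38, 58, 65, 76, 68, 7]
Insert 76: [4, 38, 58, 65, 76, 68, 7]
Insert 68: [4, 38, 58, 65, 68, 76, 7]
Insert 7: [4, 7, 38, 58, 65, 68, 76]

Sorted: [4, 7, 38, 58, 65, 68, 76]


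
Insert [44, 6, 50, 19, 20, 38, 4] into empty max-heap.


Insert 44: [44]
Insert 6: [44, 6]
Insert 50: [50, 6, 44]
Insert 19: [50, 19, 44, 6]
Insert 20: [50, 20, 44, 6, 19]
Insert 38: [50, 20, 44, 6, 19, 38]
Insert 4: [50, 20, 44, 6, 19, 38, 4]

Final heap: [50, 20, 44, 6, 19, 38, 4]


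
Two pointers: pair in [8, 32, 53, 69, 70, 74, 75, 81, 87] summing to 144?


lo=0(8)+hi=8(87)=95
lo=1(32)+hi=8(87)=119
lo=2(53)+hi=8(87)=140
lo=3(69)+hi=8(87)=156
lo=3(69)+hi=7(81)=150
lo=3(69)+hi=6(75)=144

Yes: 69+75=144


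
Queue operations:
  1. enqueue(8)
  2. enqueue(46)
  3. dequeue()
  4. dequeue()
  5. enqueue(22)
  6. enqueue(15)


enqueue(8) -> [8]
enqueue(46) -> [8, 46]
dequeue()->8, [46]
dequeue()->46, []
enqueue(22) -> [22]
enqueue(15) -> [22, 15]

Final queue: [22, 15]


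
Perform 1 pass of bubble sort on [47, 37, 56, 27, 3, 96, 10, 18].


Initial: [47, 37, 56, 27, 3, 96, 10, 18]
Pass 1: [37, 47, 27, 3, 56, 10, 18, 96] (5 swaps)

After 1 pass: [37, 47, 27, 3, 56, 10, 18, 96]


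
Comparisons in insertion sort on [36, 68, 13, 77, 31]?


Algorithm: insertion sort
Input: [36, 68, 13, 77, 31]
Sorted: [13, 31, 36, 68, 77]

8


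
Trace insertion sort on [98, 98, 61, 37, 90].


Initial: [98, 98, 61, 37, 90]
Insert 98: [98, 98, 61, 37, 90]
Insert 61: [61, 98, 98, 37, 90]
Insert 37: [37, 61, 98, 98, 90]
Insert 90: [37, 61, 90, 98, 98]

Sorted: [37, 61, 90, 98, 98]


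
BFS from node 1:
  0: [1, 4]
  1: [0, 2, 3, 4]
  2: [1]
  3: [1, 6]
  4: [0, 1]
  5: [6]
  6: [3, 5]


Visit 1, enqueue [0, 2, 3, 4]
Visit 0, enqueue []
Visit 2, enqueue []
Visit 3, enqueue [6]
Visit 4, enqueue []
Visit 6, enqueue [5]
Visit 5, enqueue []

BFS order: [1, 0, 2, 3, 4, 6, 5]


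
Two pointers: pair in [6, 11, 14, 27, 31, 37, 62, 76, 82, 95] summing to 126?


lo=0(6)+hi=9(95)=101
lo=1(11)+hi=9(95)=106
lo=2(14)+hi=9(95)=109
lo=3(27)+hi=9(95)=122
lo=4(31)+hi=9(95)=126

Yes: 31+95=126


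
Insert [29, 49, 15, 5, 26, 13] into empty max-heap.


Insert 29: [29]
Insert 49: [49, 29]
Insert 15: [49, 29, 15]
Insert 5: [49, 29, 15, 5]
Insert 26: [49, 29, 15, 5, 26]
Insert 13: [49, 29, 15, 5, 26, 13]

Final heap: [49, 29, 15, 5, 26, 13]


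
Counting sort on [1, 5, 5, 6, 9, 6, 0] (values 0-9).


Input: [1, 5, 5, 6, 9, 6, 0]
Counts: [1, 1, 0, 0, 0, 2, 2, 0, 0, 1]

Sorted: [0, 1, 5, 5, 6, 6, 9]


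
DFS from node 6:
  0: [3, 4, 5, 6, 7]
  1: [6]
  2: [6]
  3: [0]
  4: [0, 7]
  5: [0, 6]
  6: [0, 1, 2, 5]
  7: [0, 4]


Visit 6, push [5, 2, 1, 0]
Visit 0, push [7, 5, 4, 3]
Visit 3, push []
Visit 4, push [7]
Visit 7, push []
Visit 5, push []
Visit 1, push []
Visit 2, push []

DFS order: [6, 0, 3, 4, 7, 5, 1, 2]


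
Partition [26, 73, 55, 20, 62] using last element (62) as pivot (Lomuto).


Pivot: 62
  26 <= 62: advance i (no swap)
  55 <= 62: swap -> [26, 55, 73, 20, 62]
  20 <= 62: swap -> [26, 55, 20, 73, 62]
Place pivot at 3: [26, 55, 20, 62, 73]

Partitioned: [26, 55, 20, 62, 73]


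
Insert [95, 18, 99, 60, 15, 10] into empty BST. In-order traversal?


Insert 95: root
Insert 18: L from 95
Insert 99: R from 95
Insert 60: L from 95 -> R from 18
Insert 15: L from 95 -> L from 18
Insert 10: L from 95 -> L from 18 -> L from 15

In-order: [10, 15, 18, 60, 95, 99]


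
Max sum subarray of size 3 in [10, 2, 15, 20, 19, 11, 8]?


[0:3]: 27
[1:4]: 37
[2:5]: 54
[3:6]: 50
[4:7]: 38

Max: 54 at [2:5]


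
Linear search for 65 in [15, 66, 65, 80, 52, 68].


i=0: 15!=65
i=1: 66!=65
i=2: 65==65 found!

Found at 2, 3 comps


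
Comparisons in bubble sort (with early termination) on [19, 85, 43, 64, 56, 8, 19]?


Algorithm: bubble sort (with early termination)
Input: [19, 85, 43, 64, 56, 8, 19]
Sorted: [8, 19, 19, 43, 56, 64, 85]

21


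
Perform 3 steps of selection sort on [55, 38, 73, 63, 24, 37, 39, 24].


Initial: [55, 38, 73, 63, 24, 37, 39, 24]
Step 1: min=24 at 4
  Swap: [24, 38, 73, 63, 55, 37, 39, 24]
Step 2: min=24 at 7
  Swap: [24, 24, 73, 63, 55, 37, 39, 38]
Step 3: min=37 at 5
  Swap: [24, 24, 37, 63, 55, 73, 39, 38]

After 3 steps: [24, 24, 37, 63, 55, 73, 39, 38]


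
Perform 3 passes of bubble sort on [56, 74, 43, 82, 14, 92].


Initial: [56, 74, 43, 82, 14, 92]
Pass 1: [56, 43, 74, 14, 82, 92] (2 swaps)
Pass 2: [43, 56, 14, 74, 82, 92] (2 swaps)
Pass 3: [43, 14, 56, 74, 82, 92] (1 swaps)

After 3 passes: [43, 14, 56, 74, 82, 92]


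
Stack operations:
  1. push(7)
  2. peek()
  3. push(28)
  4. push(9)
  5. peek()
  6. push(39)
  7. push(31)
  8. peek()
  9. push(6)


push(7) -> [7]
peek()->7
push(28) -> [7, 28]
push(9) -> [7, 28, 9]
peek()->9
push(39) -> [7, 28, 9, 39]
push(31) -> [7, 28, 9, 39, 31]
peek()->31
push(6) -> [7, 28, 9, 39, 31, 6]

Final stack: [7, 28, 9, 39, 31, 6]


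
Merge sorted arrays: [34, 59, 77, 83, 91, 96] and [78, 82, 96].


Take 34 from A
Take 59 from A
Take 77 from A
Take 78 from B
Take 82 from B
Take 83 from A
Take 91 from A
Take 96 from A

Merged: [34, 59, 77, 78, 82, 83, 91, 96, 96]


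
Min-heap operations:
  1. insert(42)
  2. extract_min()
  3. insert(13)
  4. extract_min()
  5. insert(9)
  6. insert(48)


insert(42) -> [42]
extract_min()->42, []
insert(13) -> [13]
extract_min()->13, []
insert(9) -> [9]
insert(48) -> [9, 48]

Final heap: [9, 48]


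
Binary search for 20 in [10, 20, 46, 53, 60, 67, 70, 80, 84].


Step 1: lo=0, hi=8, mid=4, val=60
Step 2: lo=0, hi=3, mid=1, val=20

Found at index 1


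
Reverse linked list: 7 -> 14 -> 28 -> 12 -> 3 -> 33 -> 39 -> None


Step 1: curr=7, set curr.next=prev(None) | reversed so far: 7
Step 2: curr=14, set curr.next=prev(7) | reversed so far: 14 -> 7
Step 3: curr=28, set curr.next=prev(14) | reversed so far: 28 -> 14 -> 7
Step 4: curr=12, set curr.next=prev(28) | reversed so far: 12 -> 28 -> 14 -> 7
Step 5: curr=3, set curr.next=prev(12) | reversed so far: 3 -> 12 -> 28 -> 14 -> 7
Step 6: curr=33, set curr.next=prev(3) | reversed so far: 33 -> 3 -> 12 -> 28 -> 14 -> 7
Step 7: curr=39, set curr.next=prev(33) | reversed so far: 39 -> 33 -> 3 -> 12 -> 28 -> 14 -> 7

39 -> 33 -> 3 -> 12 -> 28 -> 14 -> 7 -> None


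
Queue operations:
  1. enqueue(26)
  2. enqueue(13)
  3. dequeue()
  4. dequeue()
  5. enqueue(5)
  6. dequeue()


enqueue(26) -> [26]
enqueue(13) -> [26, 13]
dequeue()->26, [13]
dequeue()->13, []
enqueue(5) -> [5]
dequeue()->5, []

Final queue: []


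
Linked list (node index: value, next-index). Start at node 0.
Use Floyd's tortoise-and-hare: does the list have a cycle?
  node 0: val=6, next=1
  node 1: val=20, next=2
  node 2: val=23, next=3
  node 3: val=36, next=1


Floyd's tortoise (slow, +1) and hare (fast, +2):
  init: slow=0, fast=0
  step 1: slow=1, fast=2
  step 2: slow=2, fast=1
  step 3: slow=3, fast=3
  slow == fast at node 3: cycle detected

Cycle: yes


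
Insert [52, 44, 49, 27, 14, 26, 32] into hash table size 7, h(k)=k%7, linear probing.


Insert 52: h=3 -> slot 3
Insert 44: h=2 -> slot 2
Insert 49: h=0 -> slot 0
Insert 27: h=6 -> slot 6
Insert 14: h=0, 1 probes -> slot 1
Insert 26: h=5 -> slot 5
Insert 32: h=4 -> slot 4

Table: [49, 14, 44, 52, 32, 26, 27]


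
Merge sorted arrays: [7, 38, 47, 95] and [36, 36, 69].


Take 7 from A
Take 36 from B
Take 36 from B
Take 38 from A
Take 47 from A
Take 69 from B

Merged: [7, 36, 36, 38, 47, 69, 95]


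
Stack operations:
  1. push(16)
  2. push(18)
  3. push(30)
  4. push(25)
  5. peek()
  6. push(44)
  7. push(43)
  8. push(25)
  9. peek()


push(16) -> [16]
push(18) -> [16, 18]
push(30) -> [16, 18, 30]
push(25) -> [16, 18, 30, 25]
peek()->25
push(44) -> [16, 18, 30, 25, 44]
push(43) -> [16, 18, 30, 25, 44, 43]
push(25) -> [16, 18, 30, 25, 44, 43, 25]
peek()->25

Final stack: [16, 18, 30, 25, 44, 43, 25]


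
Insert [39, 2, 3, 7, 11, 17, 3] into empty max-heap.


Insert 39: [39]
Insert 2: [39, 2]
Insert 3: [39, 2, 3]
Insert 7: [39, 7, 3, 2]
Insert 11: [39, 11, 3, 2, 7]
Insert 17: [39, 11, 17, 2, 7, 3]
Insert 3: [39, 11, 17, 2, 7, 3, 3]

Final heap: [39, 11, 17, 2, 7, 3, 3]


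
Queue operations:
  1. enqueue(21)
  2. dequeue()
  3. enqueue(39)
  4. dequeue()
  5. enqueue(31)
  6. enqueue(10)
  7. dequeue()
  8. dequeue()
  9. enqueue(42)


enqueue(21) -> [21]
dequeue()->21, []
enqueue(39) -> [39]
dequeue()->39, []
enqueue(31) -> [31]
enqueue(10) -> [31, 10]
dequeue()->31, [10]
dequeue()->10, []
enqueue(42) -> [42]

Final queue: [42]


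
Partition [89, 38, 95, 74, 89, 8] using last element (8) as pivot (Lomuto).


Pivot: 8
Place pivot at 0: [8, 38, 95, 74, 89, 89]

Partitioned: [8, 38, 95, 74, 89, 89]


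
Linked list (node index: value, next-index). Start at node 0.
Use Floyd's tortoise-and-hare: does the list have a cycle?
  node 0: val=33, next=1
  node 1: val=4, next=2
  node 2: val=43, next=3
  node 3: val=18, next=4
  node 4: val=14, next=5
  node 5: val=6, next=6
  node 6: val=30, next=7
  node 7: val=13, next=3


Floyd's tortoise (slow, +1) and hare (fast, +2):
  init: slow=0, fast=0
  step 1: slow=1, fast=2
  step 2: slow=2, fast=4
  step 3: slow=3, fast=6
  step 4: slow=4, fast=3
  step 5: slow=5, fast=5
  slow == fast at node 5: cycle detected

Cycle: yes


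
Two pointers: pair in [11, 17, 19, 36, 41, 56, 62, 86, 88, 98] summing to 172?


lo=0(11)+hi=9(98)=109
lo=1(17)+hi=9(98)=115
lo=2(19)+hi=9(98)=117
lo=3(36)+hi=9(98)=134
lo=4(41)+hi=9(98)=139
lo=5(56)+hi=9(98)=154
lo=6(62)+hi=9(98)=160
lo=7(86)+hi=9(98)=184
lo=7(86)+hi=8(88)=174

No pair found


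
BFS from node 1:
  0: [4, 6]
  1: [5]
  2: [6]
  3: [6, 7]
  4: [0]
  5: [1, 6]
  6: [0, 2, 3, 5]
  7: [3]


Visit 1, enqueue [5]
Visit 5, enqueue [6]
Visit 6, enqueue [0, 2, 3]
Visit 0, enqueue [4]
Visit 2, enqueue []
Visit 3, enqueue [7]
Visit 4, enqueue []
Visit 7, enqueue []

BFS order: [1, 5, 6, 0, 2, 3, 4, 7]


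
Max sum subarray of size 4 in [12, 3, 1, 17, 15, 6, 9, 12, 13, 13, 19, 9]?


[0:4]: 33
[1:5]: 36
[2:6]: 39
[3:7]: 47
[4:8]: 42
[5:9]: 40
[6:10]: 47
[7:11]: 57
[8:12]: 54

Max: 57 at [7:11]


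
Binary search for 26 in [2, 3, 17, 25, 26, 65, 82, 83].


Step 1: lo=0, hi=7, mid=3, val=25
Step 2: lo=4, hi=7, mid=5, val=65
Step 3: lo=4, hi=4, mid=4, val=26

Found at index 4


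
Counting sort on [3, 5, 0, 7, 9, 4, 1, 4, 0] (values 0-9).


Input: [3, 5, 0, 7, 9, 4, 1, 4, 0]
Counts: [2, 1, 0, 1, 2, 1, 0, 1, 0, 1]

Sorted: [0, 0, 1, 3, 4, 4, 5, 7, 9]


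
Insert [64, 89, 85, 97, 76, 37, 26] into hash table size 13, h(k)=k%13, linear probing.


Insert 64: h=12 -> slot 12
Insert 89: h=11 -> slot 11
Insert 85: h=7 -> slot 7
Insert 97: h=6 -> slot 6
Insert 76: h=11, 2 probes -> slot 0
Insert 37: h=11, 3 probes -> slot 1
Insert 26: h=0, 2 probes -> slot 2

Table: [76, 37, 26, None, None, None, 97, 85, None, None, None, 89, 64]


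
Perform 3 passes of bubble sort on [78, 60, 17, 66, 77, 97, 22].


Initial: [78, 60, 17, 66, 77, 97, 22]
Pass 1: [60, 17, 66, 77, 78, 22, 97] (5 swaps)
Pass 2: [17, 60, 66, 77, 22, 78, 97] (2 swaps)
Pass 3: [17, 60, 66, 22, 77, 78, 97] (1 swaps)

After 3 passes: [17, 60, 66, 22, 77, 78, 97]


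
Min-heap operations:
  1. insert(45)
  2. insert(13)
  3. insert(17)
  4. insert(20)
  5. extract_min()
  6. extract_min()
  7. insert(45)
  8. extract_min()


insert(45) -> [45]
insert(13) -> [13, 45]
insert(17) -> [13, 45, 17]
insert(20) -> [13, 20, 17, 45]
extract_min()->13, [17, 20, 45]
extract_min()->17, [20, 45]
insert(45) -> [20, 45, 45]
extract_min()->20, [45, 45]

Final heap: [45, 45]


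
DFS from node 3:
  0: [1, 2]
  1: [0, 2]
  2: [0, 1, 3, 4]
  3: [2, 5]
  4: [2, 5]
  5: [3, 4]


Visit 3, push [5, 2]
Visit 2, push [4, 1, 0]
Visit 0, push [1]
Visit 1, push []
Visit 4, push [5]
Visit 5, push []

DFS order: [3, 2, 0, 1, 4, 5]


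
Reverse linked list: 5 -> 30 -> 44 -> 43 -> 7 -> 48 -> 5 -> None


Step 1: curr=5, set curr.next=prev(None) | reversed so far: 5
Step 2: curr=30, set curr.next=prev(5) | reversed so far: 30 -> 5
Step 3: curr=44, set curr.next=prev(30) | reversed so far: 44 -> 30 -> 5
Step 4: curr=43, set curr.next=prev(44) | reversed so far: 43 -> 44 -> 30 -> 5
Step 5: curr=7, set curr.next=prev(43) | reversed so far: 7 -> 43 -> 44 -> 30 -> 5
Step 6: curr=48, set curr.next=prev(7) | reversed so far: 48 -> 7 -> 43 -> 44 -> 30 -> 5
Step 7: curr=5, set curr.next=prev(48) | reversed so far: 5 -> 48 -> 7 -> 43 -> 44 -> 30 -> 5

5 -> 48 -> 7 -> 43 -> 44 -> 30 -> 5 -> None


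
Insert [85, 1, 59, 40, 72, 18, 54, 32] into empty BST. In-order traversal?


Insert 85: root
Insert 1: L from 85
Insert 59: L from 85 -> R from 1
Insert 40: L from 85 -> R from 1 -> L from 59
Insert 72: L from 85 -> R from 1 -> R from 59
Insert 18: L from 85 -> R from 1 -> L from 59 -> L from 40
Insert 54: L from 85 -> R from 1 -> L from 59 -> R from 40
Insert 32: L from 85 -> R from 1 -> L from 59 -> L from 40 -> R from 18

In-order: [1, 18, 32, 40, 54, 59, 72, 85]


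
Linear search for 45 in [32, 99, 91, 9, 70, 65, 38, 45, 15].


i=0: 32!=45
i=1: 99!=45
i=2: 91!=45
i=3: 9!=45
i=4: 70!=45
i=5: 65!=45
i=6: 38!=45
i=7: 45==45 found!

Found at 7, 8 comps


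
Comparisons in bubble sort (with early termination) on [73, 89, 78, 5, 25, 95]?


Algorithm: bubble sort (with early termination)
Input: [73, 89, 78, 5, 25, 95]
Sorted: [5, 25, 73, 78, 89, 95]

14


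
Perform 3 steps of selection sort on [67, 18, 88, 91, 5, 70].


Initial: [67, 18, 88, 91, 5, 70]
Step 1: min=5 at 4
  Swap: [5, 18, 88, 91, 67, 70]
Step 2: min=18 at 1
  Swap: [5, 18, 88, 91, 67, 70]
Step 3: min=67 at 4
  Swap: [5, 18, 67, 91, 88, 70]

After 3 steps: [5, 18, 67, 91, 88, 70]


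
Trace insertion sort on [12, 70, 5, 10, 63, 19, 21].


Initial: [12, 70, 5, 10, 63, 19, 21]
Insert 70: [12, 70, 5, 10, 63, 19, 21]
Insert 5: [5, 12, 70, 10, 63, 19, 21]
Insert 10: [5, 10, 12, 70, 63, 19, 21]
Insert 63: [5, 10, 12, 63, 70, 19, 21]
Insert 19: [5, 10, 12, 19, 63, 70, 21]
Insert 21: [5, 10, 12, 19, 21, 63, 70]

Sorted: [5, 10, 12, 19, 21, 63, 70]
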